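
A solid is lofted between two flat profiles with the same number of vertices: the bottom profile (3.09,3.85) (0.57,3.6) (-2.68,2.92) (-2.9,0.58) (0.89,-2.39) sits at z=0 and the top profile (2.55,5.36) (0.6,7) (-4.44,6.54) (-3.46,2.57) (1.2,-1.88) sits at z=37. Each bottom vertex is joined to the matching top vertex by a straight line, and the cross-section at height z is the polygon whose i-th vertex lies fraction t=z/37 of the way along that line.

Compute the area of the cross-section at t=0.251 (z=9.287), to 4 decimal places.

Area at t=0.251: 25.8543

Cross-section at t=0.251: each vertex is (1-t)·p0[i] + t·p1[i].
  v1: (1-0.251)·(3.09,3.85) + 0.251·(2.55,5.36) = (2.9545,4.2290)
  v2: (1-0.251)·(0.57,3.6) + 0.251·(0.6,7) = (0.5775,4.4534)
  v3: (1-0.251)·(-2.68,2.92) + 0.251·(-4.44,6.54) = (-3.1218,3.8286)
  v4: (1-0.251)·(-2.9,0.58) + 0.251·(-3.46,2.57) = (-3.0406,1.0795)
  v5: (1-0.251)·(0.89,-2.39) + 0.251·(1.2,-1.88) = (0.9678,-2.2620)
Shoelace sum Σ(x_i·y_{i+1} − x_{i+1}·y_i):
  i=1: 2.9545·4.4534 − 0.5775·4.2290 = +10.7150 (running +10.7150)
  i=2: 0.5775·3.8286 − -3.1218·4.4534 = +16.1136 (running +26.8286)
  i=3: -3.1218·1.0795 − -3.0406·3.8286 = +8.2712 (running +35.0998)
  i=4: -3.0406·-2.2620 − 0.9678·1.0795 = +5.8330 (running +40.9328)
  i=5: 0.9678·4.2290 − 2.9545·-2.2620 = +10.7758 (running +51.7087)
Area = |Σ|/2 = |51.7087|/2 = 25.8543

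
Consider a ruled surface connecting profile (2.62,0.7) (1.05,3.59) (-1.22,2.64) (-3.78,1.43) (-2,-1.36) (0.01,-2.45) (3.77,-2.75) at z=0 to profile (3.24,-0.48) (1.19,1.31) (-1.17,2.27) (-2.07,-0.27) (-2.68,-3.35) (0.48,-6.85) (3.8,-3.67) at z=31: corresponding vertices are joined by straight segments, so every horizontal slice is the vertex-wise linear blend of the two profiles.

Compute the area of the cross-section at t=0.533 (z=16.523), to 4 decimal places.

Area at t=0.533: 33.0853

Cross-section at t=0.533: each vertex is (1-t)·p0[i] + t·p1[i].
  v1: (1-0.533)·(2.62,0.7) + 0.533·(3.24,-0.48) = (2.9505,0.0711)
  v2: (1-0.533)·(1.05,3.59) + 0.533·(1.19,1.31) = (1.1246,2.3748)
  v3: (1-0.533)·(-1.22,2.64) + 0.533·(-1.17,2.27) = (-1.1933,2.4428)
  v4: (1-0.533)·(-3.78,1.43) + 0.533·(-2.07,-0.27) = (-2.8686,0.5239)
  v5: (1-0.533)·(-2,-1.36) + 0.533·(-2.68,-3.35) = (-2.3624,-2.4207)
  v6: (1-0.533)·(0.01,-2.45) + 0.533·(0.48,-6.85) = (0.2605,-4.7952)
  v7: (1-0.533)·(3.77,-2.75) + 0.533·(3.8,-3.67) = (3.7860,-3.2404)
Shoelace sum Σ(x_i·y_{i+1} − x_{i+1}·y_i):
  i=1: 2.9505·2.3748 − 1.1246·0.0711 = +6.9267 (running +6.9267)
  i=2: 1.1246·2.4428 − -1.1933·2.3748 = +5.5811 (running +12.5078)
  i=3: -1.1933·0.5239 − -2.8686·2.4428 = +6.3821 (running +18.8900)
  i=4: -2.8686·-2.4207 − -2.3624·0.5239 = +8.1815 (running +27.0715)
  i=5: -2.3624·-4.7952 − 0.2605·-2.4207 = +11.9590 (running +39.0305)
  i=6: 0.2605·-3.2404 − 3.7860·-4.7952 = +17.3104 (running +56.3409)
  i=7: 3.7860·0.0711 − 2.9505·-3.2404 = +9.8296 (running +66.1705)
Area = |Σ|/2 = |66.1705|/2 = 33.0853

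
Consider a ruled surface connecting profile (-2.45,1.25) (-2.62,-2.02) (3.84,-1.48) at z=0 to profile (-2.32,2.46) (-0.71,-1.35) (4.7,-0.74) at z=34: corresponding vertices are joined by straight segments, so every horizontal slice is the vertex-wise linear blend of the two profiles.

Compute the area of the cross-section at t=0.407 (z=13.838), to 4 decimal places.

Area at t=0.407: 10.6839

Cross-section at t=0.407: each vertex is (1-t)·p0[i] + t·p1[i].
  v1: (1-0.407)·(-2.45,1.25) + 0.407·(-2.32,2.46) = (-2.3971,1.7425)
  v2: (1-0.407)·(-2.62,-2.02) + 0.407·(-0.71,-1.35) = (-1.8426,-1.7473)
  v3: (1-0.407)·(3.84,-1.48) + 0.407·(4.7,-0.74) = (4.1900,-1.1788)
Shoelace sum Σ(x_i·y_{i+1} − x_{i+1}·y_i):
  i=1: -2.3971·-1.7473 − -1.8426·1.7425 = +7.3992 (running +7.3992)
  i=2: -1.8426·-1.1788 − 4.1900·-1.7473 = +9.4934 (running +16.8926)
  i=3: 4.1900·1.7425 − -2.3971·-1.1788 = +4.4752 (running +21.3678)
Area = |Σ|/2 = |21.3678|/2 = 10.6839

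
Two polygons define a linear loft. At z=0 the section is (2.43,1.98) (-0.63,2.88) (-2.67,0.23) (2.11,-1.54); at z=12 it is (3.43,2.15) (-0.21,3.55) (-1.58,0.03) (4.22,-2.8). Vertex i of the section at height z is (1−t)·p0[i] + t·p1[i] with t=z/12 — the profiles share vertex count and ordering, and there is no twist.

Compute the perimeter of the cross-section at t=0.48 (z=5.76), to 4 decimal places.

Cross-section at t=0.48: each vertex is (1-t)·p0[i] + t·p1[i].
  v1: (1-0.48)·(2.43,1.98) + 0.48·(3.43,2.15) = (2.9100,2.0616)
  v2: (1-0.48)·(-0.63,2.88) + 0.48·(-0.21,3.55) = (-0.4284,3.2016)
  v3: (1-0.48)·(-2.67,0.23) + 0.48·(-1.58,0.03) = (-2.1468,0.1340)
  v4: (1-0.48)·(2.11,-1.54) + 0.48·(4.22,-2.8) = (3.1228,-2.1448)
Perimeter = Σ |v_{i+1} − v_i|:
  edge 1→2: √(-3.3384² + 1.1400²) = 3.5277 (running 3.5277)
  edge 2→3: √(-1.7184² + -3.0676²) = 3.5161 (running 7.0438)
  edge 3→4: √(5.2696² + -2.2788²) = 5.7412 (running 12.7850)
  edge 4→1: √(-0.2128² + 4.2064²) = 4.2118 (running 16.9968)
Perimeter = 16.9968

Perimeter at t=0.48: 16.9968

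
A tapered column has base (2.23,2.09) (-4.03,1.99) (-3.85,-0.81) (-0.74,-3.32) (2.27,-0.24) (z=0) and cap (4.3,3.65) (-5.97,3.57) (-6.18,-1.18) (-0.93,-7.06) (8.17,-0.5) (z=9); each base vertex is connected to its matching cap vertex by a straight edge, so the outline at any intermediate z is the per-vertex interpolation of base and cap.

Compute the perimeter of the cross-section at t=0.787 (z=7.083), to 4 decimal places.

Perimeter at t=0.787: 35.3773

Cross-section at t=0.787: each vertex is (1-t)·p0[i] + t·p1[i].
  v1: (1-0.787)·(2.23,2.09) + 0.787·(4.3,3.65) = (3.8591,3.3177)
  v2: (1-0.787)·(-4.03,1.99) + 0.787·(-5.97,3.57) = (-5.5568,3.2335)
  v3: (1-0.787)·(-3.85,-0.81) + 0.787·(-6.18,-1.18) = (-5.6837,-1.1012)
  v4: (1-0.787)·(-0.74,-3.32) + 0.787·(-0.93,-7.06) = (-0.8895,-6.2634)
  v5: (1-0.787)·(2.27,-0.24) + 0.787·(8.17,-0.5) = (6.9133,-0.4446)
Perimeter = Σ |v_{i+1} − v_i|:
  edge 1→2: √(-9.4159² + -0.0843²) = 9.4162 (running 9.4162)
  edge 2→3: √(-0.1269² + -4.3346²) = 4.3365 (running 13.7528)
  edge 3→4: √(4.7942² + -5.1622²) = 7.0450 (running 20.7978)
  edge 4→5: √(7.8028² + 5.8188²) = 9.7336 (running 30.5313)
  edge 5→1: √(-3.0542² + 3.7623²) = 4.8460 (running 35.3773)
Perimeter = 35.3773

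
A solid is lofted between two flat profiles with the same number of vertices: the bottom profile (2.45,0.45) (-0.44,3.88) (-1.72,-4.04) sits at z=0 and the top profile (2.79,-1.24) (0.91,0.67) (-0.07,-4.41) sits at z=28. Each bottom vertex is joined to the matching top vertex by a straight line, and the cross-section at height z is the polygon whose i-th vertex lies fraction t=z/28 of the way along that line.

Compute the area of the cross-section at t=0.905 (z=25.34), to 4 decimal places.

Area at t=0.905: 6.3214

Cross-section at t=0.905: each vertex is (1-t)·p0[i] + t·p1[i].
  v1: (1-0.905)·(2.45,0.45) + 0.905·(2.79,-1.24) = (2.7577,-1.0795)
  v2: (1-0.905)·(-0.44,3.88) + 0.905·(0.91,0.67) = (0.7818,0.9749)
  v3: (1-0.905)·(-1.72,-4.04) + 0.905·(-0.07,-4.41) = (-0.2267,-4.3749)
Shoelace sum Σ(x_i·y_{i+1} − x_{i+1}·y_i):
  i=1: 2.7577·0.9749 − 0.7818·-1.0795 = +3.5325 (running +3.5325)
  i=2: 0.7818·-4.3749 − -0.2267·0.9749 = -3.1990 (running +0.3335)
  i=3: -0.2267·-1.0795 − 2.7577·-4.3749 = +12.3093 (running +12.6428)
Area = |Σ|/2 = |12.6428|/2 = 6.3214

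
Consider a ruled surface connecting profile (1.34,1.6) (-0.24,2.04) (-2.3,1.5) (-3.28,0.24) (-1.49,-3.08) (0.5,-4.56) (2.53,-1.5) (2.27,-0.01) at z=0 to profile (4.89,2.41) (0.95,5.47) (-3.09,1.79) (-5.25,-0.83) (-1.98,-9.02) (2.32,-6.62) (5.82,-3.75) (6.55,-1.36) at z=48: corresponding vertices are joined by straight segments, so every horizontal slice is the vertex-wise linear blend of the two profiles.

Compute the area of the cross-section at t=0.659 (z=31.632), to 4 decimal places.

Cross-section at t=0.659: each vertex is (1-t)·p0[i] + t·p1[i].
  v1: (1-0.659)·(1.34,1.6) + 0.659·(4.89,2.41) = (3.6794,2.1338)
  v2: (1-0.659)·(-0.24,2.04) + 0.659·(0.95,5.47) = (0.5442,4.3004)
  v3: (1-0.659)·(-2.3,1.5) + 0.659·(-3.09,1.79) = (-2.8206,1.6911)
  v4: (1-0.659)·(-3.28,0.24) + 0.659·(-5.25,-0.83) = (-4.5782,-0.4651)
  v5: (1-0.659)·(-1.49,-3.08) + 0.659·(-1.98,-9.02) = (-1.8129,-6.9945)
  v6: (1-0.659)·(0.5,-4.56) + 0.659·(2.32,-6.62) = (1.6994,-5.9175)
  v7: (1-0.659)·(2.53,-1.5) + 0.659·(5.82,-3.75) = (4.6981,-2.9827)
  v8: (1-0.659)·(2.27,-0.01) + 0.659·(6.55,-1.36) = (5.0905,-0.8997)
Shoelace sum Σ(x_i·y_{i+1} − x_{i+1}·y_i):
  i=1: 3.6794·4.3004 − 0.5442·2.1338 = +14.6618 (running +14.6618)
  i=2: 0.5442·1.6911 − -2.8206·4.3004 = +13.0500 (running +27.7118)
  i=3: -2.8206·-0.4651 − -4.5782·1.6911 = +9.0542 (running +36.7660)
  i=4: -4.5782·-6.9945 − -1.8129·-0.4651 = +31.1790 (running +67.9450)
  i=5: -1.8129·-5.9175 − 1.6994·-6.9945 = +22.6142 (running +90.5592)
  i=6: 1.6994·-2.9827 − 4.6981·-5.9175 = +22.7324 (running +113.2916)
  i=7: 4.6981·-0.8997 − 5.0905·-2.9827 = +10.9571 (running +124.2487)
  i=8: 5.0905·2.1338 − 3.6794·-0.8997 = +14.1723 (running +138.4211)
Area = |Σ|/2 = |138.4211|/2 = 69.2105

Area at t=0.659: 69.2105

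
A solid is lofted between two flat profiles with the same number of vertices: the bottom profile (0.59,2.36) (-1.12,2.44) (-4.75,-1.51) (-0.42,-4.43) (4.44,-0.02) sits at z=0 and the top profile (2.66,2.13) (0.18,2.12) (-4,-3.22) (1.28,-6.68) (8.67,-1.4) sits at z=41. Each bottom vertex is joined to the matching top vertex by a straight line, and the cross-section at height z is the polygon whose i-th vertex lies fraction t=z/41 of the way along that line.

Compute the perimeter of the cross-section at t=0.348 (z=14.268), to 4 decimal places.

Perimeter at t=0.348: 26.2372

Cross-section at t=0.348: each vertex is (1-t)·p0[i] + t·p1[i].
  v1: (1-0.348)·(0.59,2.36) + 0.348·(2.66,2.13) = (1.3104,2.2800)
  v2: (1-0.348)·(-1.12,2.44) + 0.348·(0.18,2.12) = (-0.6676,2.3286)
  v3: (1-0.348)·(-4.75,-1.51) + 0.348·(-4,-3.22) = (-4.4890,-2.1051)
  v4: (1-0.348)·(-0.42,-4.43) + 0.348·(1.28,-6.68) = (0.1716,-5.2130)
  v5: (1-0.348)·(4.44,-0.02) + 0.348·(8.67,-1.4) = (5.9120,-0.5002)
Perimeter = Σ |v_{i+1} − v_i|:
  edge 1→2: √(-1.9780² + 0.0487²) = 1.9786 (running 1.9786)
  edge 2→3: √(-3.8214² + -4.4337²) = 5.8533 (running 7.8318)
  edge 3→4: √(4.6606² + -3.1079²) = 5.6018 (running 13.4337)
  edge 4→5: √(5.7404² + 4.7128²) = 7.4272 (running 20.8608)
  edge 5→1: √(-4.6017² + 2.7802²) = 5.3763 (running 26.2372)
Perimeter = 26.2372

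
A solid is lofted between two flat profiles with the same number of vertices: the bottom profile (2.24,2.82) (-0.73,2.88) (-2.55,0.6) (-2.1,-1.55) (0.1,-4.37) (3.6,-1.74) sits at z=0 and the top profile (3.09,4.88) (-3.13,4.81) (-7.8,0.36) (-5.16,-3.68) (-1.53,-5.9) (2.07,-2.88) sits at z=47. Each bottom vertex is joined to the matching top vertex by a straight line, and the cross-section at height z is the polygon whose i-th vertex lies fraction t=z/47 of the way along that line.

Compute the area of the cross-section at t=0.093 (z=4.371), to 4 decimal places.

Cross-section at t=0.093: each vertex is (1-t)·p0[i] + t·p1[i].
  v1: (1-0.093)·(2.24,2.82) + 0.093·(3.09,4.88) = (2.3191,3.0116)
  v2: (1-0.093)·(-0.73,2.88) + 0.093·(-3.13,4.81) = (-0.9532,3.0595)
  v3: (1-0.093)·(-2.55,0.6) + 0.093·(-7.8,0.36) = (-3.0383,0.5777)
  v4: (1-0.093)·(-2.1,-1.55) + 0.093·(-5.16,-3.68) = (-2.3846,-1.7481)
  v5: (1-0.093)·(0.1,-4.37) + 0.093·(-1.53,-5.9) = (-0.0516,-4.5123)
  v6: (1-0.093)·(3.6,-1.74) + 0.093·(2.07,-2.88) = (3.4577,-1.8460)
Shoelace sum Σ(x_i·y_{i+1} − x_{i+1}·y_i):
  i=1: 2.3191·3.0595 − -0.9532·3.0116 = +9.9657 (running +9.9657)
  i=2: -0.9532·0.5777 − -3.0383·3.0595 = +8.7449 (running +18.7106)
  i=3: -3.0383·-1.7481 − -2.3846·0.5777 = +6.6887 (running +25.3993)
  i=4: -2.3846·-4.5123 − -0.0516·-1.7481 = +10.6697 (running +36.0690)
  i=5: -0.0516·-1.8460 − 3.4577·-4.5123 = +15.6974 (running +51.7664)
  i=6: 3.4577·3.0116 − 2.3191·-1.8460 = +14.6942 (running +66.4606)
Area = |Σ|/2 = |66.4606|/2 = 33.2303

Area at t=0.093: 33.2303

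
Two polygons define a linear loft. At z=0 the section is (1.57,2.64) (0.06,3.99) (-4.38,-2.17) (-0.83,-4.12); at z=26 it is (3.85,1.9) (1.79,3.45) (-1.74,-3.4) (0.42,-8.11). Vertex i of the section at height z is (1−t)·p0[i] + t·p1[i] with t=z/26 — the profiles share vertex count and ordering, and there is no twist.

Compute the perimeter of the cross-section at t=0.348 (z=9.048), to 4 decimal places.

Cross-section at t=0.348: each vertex is (1-t)·p0[i] + t·p1[i].
  v1: (1-0.348)·(1.57,2.64) + 0.348·(3.85,1.9) = (2.3634,2.3825)
  v2: (1-0.348)·(0.06,3.99) + 0.348·(1.79,3.45) = (0.6620,3.8021)
  v3: (1-0.348)·(-4.38,-2.17) + 0.348·(-1.74,-3.4) = (-3.4613,-2.5980)
  v4: (1-0.348)·(-0.83,-4.12) + 0.348·(0.42,-8.11) = (-0.3950,-5.5085)
Perimeter = Σ |v_{i+1} − v_i|:
  edge 1→2: √(-1.7014² + 1.4196²) = 2.2159 (running 2.2159)
  edge 2→3: √(-4.1233² + -6.4001²) = 7.6134 (running 9.8292)
  edge 3→4: √(3.0663² + -2.9105²) = 4.2276 (running 14.0569)
  edge 4→1: √(2.7584² + 7.8910²) = 8.3592 (running 22.4161)
Perimeter = 22.4161

Perimeter at t=0.348: 22.4161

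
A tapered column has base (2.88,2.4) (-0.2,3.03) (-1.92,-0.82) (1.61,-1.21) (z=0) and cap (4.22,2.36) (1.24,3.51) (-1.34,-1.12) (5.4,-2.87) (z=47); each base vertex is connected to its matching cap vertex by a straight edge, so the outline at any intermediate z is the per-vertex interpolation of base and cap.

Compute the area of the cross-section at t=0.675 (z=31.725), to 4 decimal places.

Area at t=0.675: 20.8669

Cross-section at t=0.675: each vertex is (1-t)·p0[i] + t·p1[i].
  v1: (1-0.675)·(2.88,2.4) + 0.675·(4.22,2.36) = (3.7845,2.3730)
  v2: (1-0.675)·(-0.2,3.03) + 0.675·(1.24,3.51) = (0.7720,3.3540)
  v3: (1-0.675)·(-1.92,-0.82) + 0.675·(-1.34,-1.12) = (-1.5285,-1.0225)
  v4: (1-0.675)·(1.61,-1.21) + 0.675·(5.4,-2.87) = (4.1683,-2.3305)
Shoelace sum Σ(x_i·y_{i+1} − x_{i+1}·y_i):
  i=1: 3.7845·3.3540 − 0.7720·2.3730 = +10.8613 (running +10.8613)
  i=2: 0.7720·-1.0225 − -1.5285·3.3540 = +4.3372 (running +15.1985)
  i=3: -1.5285·-2.3305 − 4.1683·-1.0225 = +7.8242 (running +23.0227)
  i=4: 4.1683·2.3730 − 3.7845·-2.3305 = +18.7110 (running +41.7337)
Area = |Σ|/2 = |41.7337|/2 = 20.8669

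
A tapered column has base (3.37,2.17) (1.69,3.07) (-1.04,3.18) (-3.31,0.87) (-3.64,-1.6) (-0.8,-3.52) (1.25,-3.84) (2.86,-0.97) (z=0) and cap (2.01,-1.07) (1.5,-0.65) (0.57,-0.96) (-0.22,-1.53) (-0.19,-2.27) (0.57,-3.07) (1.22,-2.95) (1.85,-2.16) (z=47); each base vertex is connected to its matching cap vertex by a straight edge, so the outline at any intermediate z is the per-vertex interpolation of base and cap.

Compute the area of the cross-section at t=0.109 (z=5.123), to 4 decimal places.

Cross-section at t=0.109: each vertex is (1-t)·p0[i] + t·p1[i].
  v1: (1-0.109)·(3.37,2.17) + 0.109·(2.01,-1.07) = (3.2218,1.8168)
  v2: (1-0.109)·(1.69,3.07) + 0.109·(1.5,-0.65) = (1.6693,2.6645)
  v3: (1-0.109)·(-1.04,3.18) + 0.109·(0.57,-0.96) = (-0.8645,2.7287)
  v4: (1-0.109)·(-3.31,0.87) + 0.109·(-0.22,-1.53) = (-2.9732,0.6084)
  v5: (1-0.109)·(-3.64,-1.6) + 0.109·(-0.19,-2.27) = (-3.2639,-1.6730)
  v6: (1-0.109)·(-0.8,-3.52) + 0.109·(0.57,-3.07) = (-0.6507,-3.4710)
  v7: (1-0.109)·(1.25,-3.84) + 0.109·(1.22,-2.95) = (1.2467,-3.7430)
  v8: (1-0.109)·(2.86,-0.97) + 0.109·(1.85,-2.16) = (2.7499,-1.0997)
Shoelace sum Σ(x_i·y_{i+1} − x_{i+1}·y_i):
  i=1: 3.2218·2.6645 − 1.6693·1.8168 = +5.5516 (running +5.5516)
  i=2: 1.6693·2.7287 − -0.8645·2.6645 = +6.8586 (running +12.4102)
  i=3: -0.8645·0.6084 − -2.9732·2.7287 = +7.5871 (running +19.9973)
  i=4: -2.9732·-1.6730 − -3.2639·0.6084 = +6.9600 (running +26.9573)
  i=5: -3.2639·-3.4710 − -0.6507·-1.6730 = +10.2404 (running +37.1977)
  i=6: -0.6507·-3.7430 − 1.2467·-3.4710 = +6.7628 (running +43.9605)
  i=7: 1.2467·-1.0997 − 2.7499·-3.7430 = +8.9218 (running +52.8823)
  i=8: 2.7499·1.8168 − 3.2218·-1.0997 = +8.5391 (running +61.4215)
Area = |Σ|/2 = |61.4215|/2 = 30.7107

Area at t=0.109: 30.7107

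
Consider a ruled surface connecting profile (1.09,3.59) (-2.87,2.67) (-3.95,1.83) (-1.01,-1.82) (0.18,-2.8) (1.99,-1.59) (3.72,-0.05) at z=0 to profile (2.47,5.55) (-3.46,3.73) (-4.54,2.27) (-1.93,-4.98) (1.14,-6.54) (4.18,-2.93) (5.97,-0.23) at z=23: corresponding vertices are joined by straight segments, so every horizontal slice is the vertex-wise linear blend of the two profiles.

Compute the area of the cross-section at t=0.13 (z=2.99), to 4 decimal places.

Cross-section at t=0.13: each vertex is (1-t)·p0[i] + t·p1[i].
  v1: (1-0.13)·(1.09,3.59) + 0.13·(2.47,5.55) = (1.2694,3.8448)
  v2: (1-0.13)·(-2.87,2.67) + 0.13·(-3.46,3.73) = (-2.9467,2.8078)
  v3: (1-0.13)·(-3.95,1.83) + 0.13·(-4.54,2.27) = (-4.0267,1.8872)
  v4: (1-0.13)·(-1.01,-1.82) + 0.13·(-1.93,-4.98) = (-1.1296,-2.2308)
  v5: (1-0.13)·(0.18,-2.8) + 0.13·(1.14,-6.54) = (0.3048,-3.2862)
  v6: (1-0.13)·(1.99,-1.59) + 0.13·(4.18,-2.93) = (2.2747,-1.7642)
  v7: (1-0.13)·(3.72,-0.05) + 0.13·(5.97,-0.23) = (4.0125,-0.0734)
Shoelace sum Σ(x_i·y_{i+1} − x_{i+1}·y_i):
  i=1: 1.2694·2.8078 − -2.9467·3.8448 = +14.8937 (running +14.8937)
  i=2: -2.9467·1.8872 − -4.0267·2.8078 = +5.7452 (running +20.6388)
  i=3: -4.0267·-2.2308 − -1.1296·1.8872 = +11.1145 (running +31.7534)
  i=4: -1.1296·-3.2862 − 0.3048·-2.2308 = +4.3920 (running +36.1454)
  i=5: 0.3048·-1.7642 − 2.2747·-3.2862 = +6.9374 (running +43.0828)
  i=6: 2.2747·-0.0734 − 4.0125·-1.7642 = +6.9119 (running +49.9947)
  i=7: 4.0125·3.8448 − 1.2694·-0.0734 = +15.5204 (running +65.5151)
Area = |Σ|/2 = |65.5151|/2 = 32.7576

Area at t=0.13: 32.7576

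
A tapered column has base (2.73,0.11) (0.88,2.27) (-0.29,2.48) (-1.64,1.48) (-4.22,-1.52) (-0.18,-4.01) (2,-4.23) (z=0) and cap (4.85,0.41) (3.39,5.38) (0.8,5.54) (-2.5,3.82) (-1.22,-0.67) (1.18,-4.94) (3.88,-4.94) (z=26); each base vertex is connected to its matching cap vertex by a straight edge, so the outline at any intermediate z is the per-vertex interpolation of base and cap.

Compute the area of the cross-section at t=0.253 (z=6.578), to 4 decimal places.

Cross-section at t=0.253: each vertex is (1-t)·p0[i] + t·p1[i].
  v1: (1-0.253)·(2.73,0.11) + 0.253·(4.85,0.41) = (3.2664,0.1859)
  v2: (1-0.253)·(0.88,2.27) + 0.253·(3.39,5.38) = (1.5150,3.0568)
  v3: (1-0.253)·(-0.29,2.48) + 0.253·(0.8,5.54) = (-0.0142,3.2542)
  v4: (1-0.253)·(-1.64,1.48) + 0.253·(-2.5,3.82) = (-1.8576,2.0720)
  v5: (1-0.253)·(-4.22,-1.52) + 0.253·(-1.22,-0.67) = (-3.4610,-1.3050)
  v6: (1-0.253)·(-0.18,-4.01) + 0.253·(1.18,-4.94) = (0.1641,-4.2453)
  v7: (1-0.253)·(2,-4.23) + 0.253·(3.88,-4.94) = (2.4756,-4.4096)
Shoelace sum Σ(x_i·y_{i+1} − x_{i+1}·y_i):
  i=1: 3.2664·3.0568 − 1.5150·0.1859 = +9.7031 (running +9.7031)
  i=2: 1.5150·3.2542 − -0.0142·3.0568 = +4.9737 (running +14.6767)
  i=3: -0.0142·2.0720 − -1.8576·3.2542 = +6.0154 (running +20.6922)
  i=4: -1.8576·-1.3050 − -3.4610·2.0720 = +9.5953 (running +30.2875)
  i=5: -3.4610·-4.2453 − 0.1641·-1.3050 = +14.9071 (running +45.1945)
  i=6: 0.1641·-4.4096 − 2.4756·-4.2453 = +9.7863 (running +54.9808)
  i=7: 2.4756·0.1859 − 3.2664·-4.4096 = +14.8637 (running +69.8445)
Area = |Σ|/2 = |69.8445|/2 = 34.9222

Area at t=0.253: 34.9222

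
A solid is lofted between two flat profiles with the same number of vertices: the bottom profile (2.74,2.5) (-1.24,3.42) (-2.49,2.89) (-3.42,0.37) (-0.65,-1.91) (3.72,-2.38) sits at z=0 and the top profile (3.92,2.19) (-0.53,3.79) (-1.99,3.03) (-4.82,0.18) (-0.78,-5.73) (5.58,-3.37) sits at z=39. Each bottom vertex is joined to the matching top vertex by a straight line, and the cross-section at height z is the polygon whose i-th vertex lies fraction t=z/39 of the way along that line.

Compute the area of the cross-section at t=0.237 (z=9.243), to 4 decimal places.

Cross-section at t=0.237: each vertex is (1-t)·p0[i] + t·p1[i].
  v1: (1-0.237)·(2.74,2.5) + 0.237·(3.92,2.19) = (3.0197,2.4265)
  v2: (1-0.237)·(-1.24,3.42) + 0.237·(-0.53,3.79) = (-1.0717,3.5077)
  v3: (1-0.237)·(-2.49,2.89) + 0.237·(-1.99,3.03) = (-2.3715,2.9232)
  v4: (1-0.237)·(-3.42,0.37) + 0.237·(-4.82,0.18) = (-3.7518,0.3250)
  v5: (1-0.237)·(-0.65,-1.91) + 0.237·(-0.78,-5.73) = (-0.6808,-2.8153)
  v6: (1-0.237)·(3.72,-2.38) + 0.237·(5.58,-3.37) = (4.1608,-2.6146)
Shoelace sum Σ(x_i·y_{i+1} − x_{i+1}·y_i):
  i=1: 3.0197·3.5077 − -1.0717·2.4265 = +13.1926 (running +13.1926)
  i=2: -1.0717·2.9232 − -2.3715·3.5077 = +5.1856 (running +18.3782)
  i=3: -2.3715·0.3250 − -3.7518·2.9232 = +10.1965 (running +28.5748)
  i=4: -3.7518·-2.8153 − -0.6808·0.3250 = +10.7838 (running +39.3586)
  i=5: -0.6808·-2.6146 − 4.1608·-2.8153 = +13.4942 (running +52.8528)
  i=6: 4.1608·2.4265 − 3.0197·-2.6146 = +17.9916 (running +70.8444)
Area = |Σ|/2 = |70.8444|/2 = 35.4222

Area at t=0.237: 35.4222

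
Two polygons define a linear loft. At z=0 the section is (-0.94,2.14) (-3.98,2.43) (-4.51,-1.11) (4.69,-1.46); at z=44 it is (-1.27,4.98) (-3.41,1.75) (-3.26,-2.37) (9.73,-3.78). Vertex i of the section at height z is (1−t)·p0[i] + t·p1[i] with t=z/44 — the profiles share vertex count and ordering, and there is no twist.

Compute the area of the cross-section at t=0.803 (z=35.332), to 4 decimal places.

Cross-section at t=0.803: each vertex is (1-t)·p0[i] + t·p1[i].
  v1: (1-0.803)·(-0.94,2.14) + 0.803·(-1.27,4.98) = (-1.2050,4.4205)
  v2: (1-0.803)·(-3.98,2.43) + 0.803·(-3.41,1.75) = (-3.5223,1.8840)
  v3: (1-0.803)·(-4.51,-1.11) + 0.803·(-3.26,-2.37) = (-3.5062,-2.1218)
  v4: (1-0.803)·(4.69,-1.46) + 0.803·(9.73,-3.78) = (8.7371,-3.3230)
Shoelace sum Σ(x_i·y_{i+1} − x_{i+1}·y_i):
  i=1: -1.2050·1.8840 − -3.5223·4.4205 = +13.3002 (running +13.3002)
  i=2: -3.5223·-2.1218 − -3.5062·1.8840 = +14.0792 (running +27.3794)
  i=3: -3.5062·-3.3230 − 8.7371·-2.1218 = +30.1894 (running +57.5687)
  i=4: 8.7371·4.4205 − -1.2050·-3.3230 = +34.6185 (running +92.1872)
Area = |Σ|/2 = |92.1872|/2 = 46.0936

Area at t=0.803: 46.0936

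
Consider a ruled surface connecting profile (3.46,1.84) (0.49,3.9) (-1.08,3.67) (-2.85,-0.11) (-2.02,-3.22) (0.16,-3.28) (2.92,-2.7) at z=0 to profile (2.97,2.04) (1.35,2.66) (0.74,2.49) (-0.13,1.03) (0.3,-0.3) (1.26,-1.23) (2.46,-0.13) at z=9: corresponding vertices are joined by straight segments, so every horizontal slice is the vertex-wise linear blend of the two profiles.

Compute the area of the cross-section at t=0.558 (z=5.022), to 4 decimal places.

Area at t=0.558: 17.3292

Cross-section at t=0.558: each vertex is (1-t)·p0[i] + t·p1[i].
  v1: (1-0.558)·(3.46,1.84) + 0.558·(2.97,2.04) = (3.1866,1.9516)
  v2: (1-0.558)·(0.49,3.9) + 0.558·(1.35,2.66) = (0.9699,3.2081)
  v3: (1-0.558)·(-1.08,3.67) + 0.558·(0.74,2.49) = (-0.0644,3.0116)
  v4: (1-0.558)·(-2.85,-0.11) + 0.558·(-0.13,1.03) = (-1.3322,0.5261)
  v5: (1-0.558)·(-2.02,-3.22) + 0.558·(0.3,-0.3) = (-0.7254,-1.5906)
  v6: (1-0.558)·(0.16,-3.28) + 0.558·(1.26,-1.23) = (0.7738,-2.1361)
  v7: (1-0.558)·(2.92,-2.7) + 0.558·(2.46,-0.13) = (2.6633,-1.2659)
Shoelace sum Σ(x_i·y_{i+1} − x_{i+1}·y_i):
  i=1: 3.1866·3.2081 − 0.9699·1.9516 = +8.3300 (running +8.3300)
  i=2: 0.9699·3.0116 − -0.0644·3.2081 = +3.1276 (running +11.4576)
  i=3: -0.0644·0.5261 − -1.3322·3.0116 = +3.9782 (running +15.4358)
  i=4: -1.3322·-1.5906 − -0.7254·0.5261 = +2.5008 (running +17.9366)
  i=5: -0.7254·-2.1361 − 0.7738·-1.5906 = +2.7804 (running +20.7170)
  i=6: 0.7738·-1.2659 − 2.6633·-2.1361 = +4.7095 (running +25.4265)
  i=7: 2.6633·1.9516 − 3.1866·-1.2659 = +9.2318 (running +34.6583)
Area = |Σ|/2 = |34.6583|/2 = 17.3292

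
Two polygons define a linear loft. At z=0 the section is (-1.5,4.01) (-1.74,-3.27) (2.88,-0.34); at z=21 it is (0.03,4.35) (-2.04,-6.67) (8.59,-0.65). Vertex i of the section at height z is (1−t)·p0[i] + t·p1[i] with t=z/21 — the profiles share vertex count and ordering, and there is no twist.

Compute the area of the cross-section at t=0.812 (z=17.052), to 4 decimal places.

Area at t=0.812: 44.3120

Cross-section at t=0.812: each vertex is (1-t)·p0[i] + t·p1[i].
  v1: (1-0.812)·(-1.5,4.01) + 0.812·(0.03,4.35) = (-0.2576,4.2861)
  v2: (1-0.812)·(-1.74,-3.27) + 0.812·(-2.04,-6.67) = (-1.9836,-6.0308)
  v3: (1-0.812)·(2.88,-0.34) + 0.812·(8.59,-0.65) = (7.5165,-0.5917)
Shoelace sum Σ(x_i·y_{i+1} − x_{i+1}·y_i):
  i=1: -0.2576·-6.0308 − -1.9836·4.2861 = +10.0556 (running +10.0556)
  i=2: -1.9836·-0.5917 − 7.5165·-6.0308 = +46.5044 (running +56.5600)
  i=3: 7.5165·4.2861 − -0.2576·-0.5917 = +32.0640 (running +88.6240)
Area = |Σ|/2 = |88.6240|/2 = 44.3120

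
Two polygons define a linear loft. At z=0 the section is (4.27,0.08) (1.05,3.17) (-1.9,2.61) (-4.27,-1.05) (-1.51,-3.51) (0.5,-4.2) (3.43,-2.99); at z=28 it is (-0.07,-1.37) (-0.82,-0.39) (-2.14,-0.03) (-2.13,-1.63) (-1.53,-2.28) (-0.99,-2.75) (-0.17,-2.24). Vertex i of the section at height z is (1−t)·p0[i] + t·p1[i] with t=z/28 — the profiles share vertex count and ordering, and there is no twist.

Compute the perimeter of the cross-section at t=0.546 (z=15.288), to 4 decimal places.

Cross-section at t=0.546: each vertex is (1-t)·p0[i] + t·p1[i].
  v1: (1-0.546)·(4.27,0.08) + 0.546·(-0.07,-1.37) = (1.9004,-0.7117)
  v2: (1-0.546)·(1.05,3.17) + 0.546·(-0.82,-0.39) = (0.0290,1.2262)
  v3: (1-0.546)·(-1.9,2.61) + 0.546·(-2.14,-0.03) = (-2.0310,1.1686)
  v4: (1-0.546)·(-4.27,-1.05) + 0.546·(-2.13,-1.63) = (-3.1016,-1.3667)
  v5: (1-0.546)·(-1.51,-3.51) + 0.546·(-1.53,-2.28) = (-1.5209,-2.8384)
  v6: (1-0.546)·(0.5,-4.2) + 0.546·(-0.99,-2.75) = (-0.3135,-3.4083)
  v7: (1-0.546)·(3.43,-2.99) + 0.546·(-0.17,-2.24) = (1.4644,-2.5805)
Perimeter = Σ |v_{i+1} − v_i|:
  edge 1→2: √(-1.8714² + 1.9379²) = 2.6940 (running 2.6940)
  edge 2→3: √(-2.0600² + -0.0577²) = 2.0608 (running 4.7548)
  edge 3→4: √(-1.0705² + -2.5352²) = 2.7520 (running 7.5068)
  edge 4→5: √(1.5806² + -1.4717²) = 2.1597 (running 9.6666)
  edge 5→6: √(1.2074² + -0.5699²) = 1.3351 (running 11.0017)
  edge 6→7: √(1.7779² + 0.8278²) = 1.9612 (running 12.9629)
  edge 7→1: √(0.4360² + 1.8688²) = 1.9190 (running 14.8819)
Perimeter = 14.8819

Perimeter at t=0.546: 14.8819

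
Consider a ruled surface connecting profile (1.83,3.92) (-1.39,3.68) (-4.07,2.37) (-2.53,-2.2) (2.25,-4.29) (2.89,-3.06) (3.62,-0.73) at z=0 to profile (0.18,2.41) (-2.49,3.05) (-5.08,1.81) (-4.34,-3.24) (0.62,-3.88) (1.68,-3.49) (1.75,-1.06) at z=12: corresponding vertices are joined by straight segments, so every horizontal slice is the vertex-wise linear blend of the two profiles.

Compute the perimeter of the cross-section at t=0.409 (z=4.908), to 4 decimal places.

Perimeter at t=0.409: 24.0502

Cross-section at t=0.409: each vertex is (1-t)·p0[i] + t·p1[i].
  v1: (1-0.409)·(1.83,3.92) + 0.409·(0.18,2.41) = (1.1551,3.3024)
  v2: (1-0.409)·(-1.39,3.68) + 0.409·(-2.49,3.05) = (-1.8399,3.4223)
  v3: (1-0.409)·(-4.07,2.37) + 0.409·(-5.08,1.81) = (-4.4831,2.1410)
  v4: (1-0.409)·(-2.53,-2.2) + 0.409·(-4.34,-3.24) = (-3.2703,-2.6254)
  v5: (1-0.409)·(2.25,-4.29) + 0.409·(0.62,-3.88) = (1.5833,-4.1223)
  v6: (1-0.409)·(2.89,-3.06) + 0.409·(1.68,-3.49) = (2.3951,-3.2359)
  v7: (1-0.409)·(3.62,-0.73) + 0.409·(1.75,-1.06) = (2.8552,-0.8650)
Perimeter = Σ |v_{i+1} − v_i|:
  edge 1→2: √(-2.9950² + 0.1199²) = 2.9974 (running 2.9974)
  edge 2→3: √(-2.6432² + -1.2814²) = 2.9374 (running 5.9349)
  edge 3→4: √(1.2128² + -4.7663²) = 4.9182 (running 10.8531)
  edge 4→5: √(4.8536² + -1.4969²) = 5.0792 (running 15.9323)
  edge 5→6: √(0.8118² + 0.8864²) = 1.2020 (running 17.1343)
  edge 6→7: √(0.4601² + 2.3709²) = 2.4151 (running 19.5494)
  edge 7→1: √(-1.7000² + 4.1674²) = 4.5008 (running 24.0502)
Perimeter = 24.0502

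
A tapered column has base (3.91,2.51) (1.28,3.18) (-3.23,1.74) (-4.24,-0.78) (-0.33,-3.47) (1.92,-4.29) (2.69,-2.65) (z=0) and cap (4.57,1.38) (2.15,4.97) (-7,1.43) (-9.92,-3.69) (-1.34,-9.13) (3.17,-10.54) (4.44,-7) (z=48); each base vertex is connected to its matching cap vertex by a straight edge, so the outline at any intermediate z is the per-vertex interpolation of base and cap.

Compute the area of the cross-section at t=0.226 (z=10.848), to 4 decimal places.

Area at t=0.226: 56.8913

Cross-section at t=0.226: each vertex is (1-t)·p0[i] + t·p1[i].
  v1: (1-0.226)·(3.91,2.51) + 0.226·(4.57,1.38) = (4.0592,2.2546)
  v2: (1-0.226)·(1.28,3.18) + 0.226·(2.15,4.97) = (1.4766,3.5845)
  v3: (1-0.226)·(-3.23,1.74) + 0.226·(-7,1.43) = (-4.0820,1.6699)
  v4: (1-0.226)·(-4.24,-0.78) + 0.226·(-9.92,-3.69) = (-5.5237,-1.4377)
  v5: (1-0.226)·(-0.33,-3.47) + 0.226·(-1.34,-9.13) = (-0.5583,-4.7492)
  v6: (1-0.226)·(1.92,-4.29) + 0.226·(3.17,-10.54) = (2.2025,-5.7025)
  v7: (1-0.226)·(2.69,-2.65) + 0.226·(4.44,-7) = (3.0855,-3.6331)
Shoelace sum Σ(x_i·y_{i+1} − x_{i+1}·y_i):
  i=1: 4.0592·3.5845 − 1.4766·2.2546 = +11.2210 (running +11.2210)
  i=2: 1.4766·1.6699 − -4.0820·3.5845 = +17.0980 (running +28.3190)
  i=3: -4.0820·-1.4377 − -5.5237·1.6699 = +15.0928 (running +43.4118)
  i=4: -5.5237·-4.7492 − -0.5583·-1.4377 = +25.4303 (running +68.8421)
  i=5: -0.5583·-5.7025 − 2.2025·-4.7492 = +13.6435 (running +82.4856)
  i=6: 2.2025·-3.6331 − 3.0855·-5.7025 = +9.5932 (running +92.0787)
  i=7: 3.0855·2.2546 − 4.0592·-3.6331 = +21.7040 (running +113.7827)
Area = |Σ|/2 = |113.7827|/2 = 56.8913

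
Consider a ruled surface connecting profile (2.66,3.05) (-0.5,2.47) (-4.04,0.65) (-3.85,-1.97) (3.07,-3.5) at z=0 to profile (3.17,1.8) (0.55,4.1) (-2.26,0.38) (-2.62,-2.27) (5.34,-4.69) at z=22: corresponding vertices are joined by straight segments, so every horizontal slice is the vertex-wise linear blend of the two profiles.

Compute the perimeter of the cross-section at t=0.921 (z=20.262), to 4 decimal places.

Perimeter at t=0.921: 25.6454

Cross-section at t=0.921: each vertex is (1-t)·p0[i] + t·p1[i].
  v1: (1-0.921)·(2.66,3.05) + 0.921·(3.17,1.8) = (3.1297,1.8987)
  v2: (1-0.921)·(-0.5,2.47) + 0.921·(0.55,4.1) = (0.4671,3.9712)
  v3: (1-0.921)·(-4.04,0.65) + 0.921·(-2.26,0.38) = (-2.4006,0.4013)
  v4: (1-0.921)·(-3.85,-1.97) + 0.921·(-2.62,-2.27) = (-2.7172,-2.2463)
  v5: (1-0.921)·(3.07,-3.5) + 0.921·(5.34,-4.69) = (5.1607,-4.5960)
Perimeter = Σ |v_{i+1} − v_i|:
  edge 1→2: √(-2.6627² + 2.0725²) = 3.3742 (running 3.3742)
  edge 2→3: √(-2.8677² + -3.5699²) = 4.5791 (running 7.9532)
  edge 3→4: √(-0.3166² + -2.6476²) = 2.6665 (running 10.6197)
  edge 4→5: √(7.8778² + -2.3497²) = 8.2208 (running 18.8405)
  edge 5→1: √(-2.0310² + 6.4947²) = 6.8049 (running 25.6454)
Perimeter = 25.6454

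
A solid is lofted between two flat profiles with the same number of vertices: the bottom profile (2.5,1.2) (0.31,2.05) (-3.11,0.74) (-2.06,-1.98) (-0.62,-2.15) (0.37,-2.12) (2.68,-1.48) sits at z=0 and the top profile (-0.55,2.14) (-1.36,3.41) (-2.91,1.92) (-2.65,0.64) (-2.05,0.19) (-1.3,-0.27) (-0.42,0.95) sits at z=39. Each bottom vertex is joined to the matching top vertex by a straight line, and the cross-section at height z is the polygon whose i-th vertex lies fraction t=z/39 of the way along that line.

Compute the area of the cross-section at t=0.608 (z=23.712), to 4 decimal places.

Area at t=0.608: 9.8784

Cross-section at t=0.608: each vertex is (1-t)·p0[i] + t·p1[i].
  v1: (1-0.608)·(2.5,1.2) + 0.608·(-0.55,2.14) = (0.6456,1.7715)
  v2: (1-0.608)·(0.31,2.05) + 0.608·(-1.36,3.41) = (-0.7054,2.8769)
  v3: (1-0.608)·(-3.11,0.74) + 0.608·(-2.91,1.92) = (-2.9884,1.4574)
  v4: (1-0.608)·(-2.06,-1.98) + 0.608·(-2.65,0.64) = (-2.4187,-0.3870)
  v5: (1-0.608)·(-0.62,-2.15) + 0.608·(-2.05,0.19) = (-1.4894,-0.7273)
  v6: (1-0.608)·(0.37,-2.12) + 0.608·(-1.3,-0.27) = (-0.6454,-0.9952)
  v7: (1-0.608)·(2.68,-1.48) + 0.608·(-0.42,0.95) = (0.7952,-0.0026)
Shoelace sum Σ(x_i·y_{i+1} − x_{i+1}·y_i):
  i=1: 0.6456·2.8769 − -0.7054·1.7715 = +3.1069 (running +3.1069)
  i=2: -0.7054·1.4574 − -2.9884·2.8769 = +7.5692 (running +10.6761)
  i=3: -2.9884·-0.3870 − -2.4187·1.4574 = +4.6818 (running +15.3579)
  i=4: -2.4187·-0.7273 − -1.4894·-0.3870 = +1.1826 (running +16.5405)
  i=5: -1.4894·-0.9952 − -0.6454·-0.7273 = +1.0129 (running +17.5534)
  i=6: -0.6454·-0.0026 − 0.7952·-0.9952 = +0.7930 (running +18.3465)
  i=7: 0.7952·1.7715 − 0.6456·-0.0026 = +1.4104 (running +19.7568)
Area = |Σ|/2 = |19.7568|/2 = 9.8784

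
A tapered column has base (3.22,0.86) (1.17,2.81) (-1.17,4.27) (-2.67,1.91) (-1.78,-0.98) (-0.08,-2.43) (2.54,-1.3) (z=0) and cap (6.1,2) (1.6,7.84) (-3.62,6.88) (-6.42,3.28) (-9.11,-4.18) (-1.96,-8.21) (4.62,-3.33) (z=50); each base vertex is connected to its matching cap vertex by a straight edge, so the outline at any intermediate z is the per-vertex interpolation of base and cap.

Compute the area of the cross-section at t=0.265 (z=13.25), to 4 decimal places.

Cross-section at t=0.265: each vertex is (1-t)·p0[i] + t·p1[i].
  v1: (1-0.265)·(3.22,0.86) + 0.265·(6.1,2) = (3.9832,1.1621)
  v2: (1-0.265)·(1.17,2.81) + 0.265·(1.6,7.84) = (1.2839,4.1429)
  v3: (1-0.265)·(-1.17,4.27) + 0.265·(-3.62,6.88) = (-1.8192,4.9616)
  v4: (1-0.265)·(-2.67,1.91) + 0.265·(-6.42,3.28) = (-3.6637,2.2730)
  v5: (1-0.265)·(-1.78,-0.98) + 0.265·(-9.11,-4.18) = (-3.7224,-1.8280)
  v6: (1-0.265)·(-0.08,-2.43) + 0.265·(-1.96,-8.21) = (-0.5782,-3.9617)
  v7: (1-0.265)·(2.54,-1.3) + 0.265·(4.62,-3.33) = (3.0912,-1.8380)
Shoelace sum Σ(x_i·y_{i+1} − x_{i+1}·y_i):
  i=1: 3.9832·4.1429 − 1.2839·1.1621 = +15.0101 (running +15.0101)
  i=2: 1.2839·4.9616 − -1.8192·4.1429 = +13.9076 (running +28.9177)
  i=3: -1.8192·2.2730 − -3.6637·4.9616 = +14.0430 (running +42.9607)
  i=4: -3.6637·-1.8280 − -3.7224·2.2730 = +15.1586 (running +58.1193)
  i=5: -3.7224·-3.9617 − -0.5782·-1.8280 = +13.6903 (running +71.8096)
  i=6: -0.5782·-1.8380 − 3.0912·-3.9617 = +13.3091 (running +85.1187)
  i=7: 3.0912·1.1621 − 3.9832·-1.8380 = +10.9132 (running +96.0319)
Area = |Σ|/2 = |96.0319|/2 = 48.0160

Area at t=0.265: 48.0160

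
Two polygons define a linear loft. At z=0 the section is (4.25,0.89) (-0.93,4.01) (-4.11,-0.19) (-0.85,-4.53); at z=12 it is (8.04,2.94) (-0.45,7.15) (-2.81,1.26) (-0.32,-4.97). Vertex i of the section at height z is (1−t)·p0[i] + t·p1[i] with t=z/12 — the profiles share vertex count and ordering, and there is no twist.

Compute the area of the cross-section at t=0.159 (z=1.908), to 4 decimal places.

Cross-section at t=0.159: each vertex is (1-t)·p0[i] + t·p1[i].
  v1: (1-0.159)·(4.25,0.89) + 0.159·(8.04,2.94) = (4.8526,1.2159)
  v2: (1-0.159)·(-0.93,4.01) + 0.159·(-0.45,7.15) = (-0.8537,4.5093)
  v3: (1-0.159)·(-4.11,-0.19) + 0.159·(-2.81,1.26) = (-3.9033,0.0406)
  v4: (1-0.159)·(-0.85,-4.53) + 0.159·(-0.32,-4.97) = (-0.7657,-4.6000)
Shoelace sum Σ(x_i·y_{i+1} − x_{i+1}·y_i):
  i=1: 4.8526·4.5093 − -0.8537·1.2159 = +22.9197 (running +22.9197)
  i=2: -0.8537·0.0406 − -3.9033·4.5093 = +17.5664 (running +40.4861)
  i=3: -3.9033·-4.6000 − -0.7657·0.0406 = +17.9861 (running +58.4722)
  i=4: -0.7657·1.2159 − 4.8526·-4.6000 = +21.3907 (running +79.8629)
Area = |Σ|/2 = |79.8629|/2 = 39.9314

Area at t=0.159: 39.9314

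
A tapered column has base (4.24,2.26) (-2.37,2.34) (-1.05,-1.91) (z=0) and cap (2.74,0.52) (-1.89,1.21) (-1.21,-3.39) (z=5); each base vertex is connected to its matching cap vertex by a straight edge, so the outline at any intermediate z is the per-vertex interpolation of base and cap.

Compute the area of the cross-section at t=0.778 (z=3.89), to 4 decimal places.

Area at t=0.778: 11.2351

Cross-section at t=0.778: each vertex is (1-t)·p0[i] + t·p1[i].
  v1: (1-0.778)·(4.24,2.26) + 0.778·(2.74,0.52) = (3.0730,0.9063)
  v2: (1-0.778)·(-2.37,2.34) + 0.778·(-1.89,1.21) = (-1.9966,1.4609)
  v3: (1-0.778)·(-1.05,-1.91) + 0.778·(-1.21,-3.39) = (-1.1745,-3.0614)
Shoelace sum Σ(x_i·y_{i+1} − x_{i+1}·y_i):
  i=1: 3.0730·1.4609 − -1.9966·0.9063 = +6.2987 (running +6.2987)
  i=2: -1.9966·-3.0614 − -1.1745·1.4609 = +7.8281 (running +14.1268)
  i=3: -1.1745·0.9063 − 3.0730·-3.0614 = +8.3434 (running +22.4702)
Area = |Σ|/2 = |22.4702|/2 = 11.2351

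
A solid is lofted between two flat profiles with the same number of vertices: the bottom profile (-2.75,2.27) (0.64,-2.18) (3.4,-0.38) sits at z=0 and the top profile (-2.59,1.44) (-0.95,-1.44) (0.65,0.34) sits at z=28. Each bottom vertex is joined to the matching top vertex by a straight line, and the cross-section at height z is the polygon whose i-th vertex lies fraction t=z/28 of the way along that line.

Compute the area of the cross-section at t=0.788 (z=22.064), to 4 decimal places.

Area at t=0.788: 4.7594

Cross-section at t=0.788: each vertex is (1-t)·p0[i] + t·p1[i].
  v1: (1-0.788)·(-2.75,2.27) + 0.788·(-2.59,1.44) = (-2.6239,1.6160)
  v2: (1-0.788)·(0.64,-2.18) + 0.788·(-0.95,-1.44) = (-0.6129,-1.5969)
  v3: (1-0.788)·(3.4,-0.38) + 0.788·(0.65,0.34) = (1.2330,0.1874)
Shoelace sum Σ(x_i·y_{i+1} − x_{i+1}·y_i):
  i=1: -2.6239·-1.5969 − -0.6129·1.6160 = +5.1805 (running +5.1805)
  i=2: -0.6129·0.1874 − 1.2330·-1.5969 = +1.8541 (running +7.0347)
  i=3: 1.2330·1.6160 − -2.6239·0.1874 = +2.4841 (running +9.5188)
Area = |Σ|/2 = |9.5188|/2 = 4.7594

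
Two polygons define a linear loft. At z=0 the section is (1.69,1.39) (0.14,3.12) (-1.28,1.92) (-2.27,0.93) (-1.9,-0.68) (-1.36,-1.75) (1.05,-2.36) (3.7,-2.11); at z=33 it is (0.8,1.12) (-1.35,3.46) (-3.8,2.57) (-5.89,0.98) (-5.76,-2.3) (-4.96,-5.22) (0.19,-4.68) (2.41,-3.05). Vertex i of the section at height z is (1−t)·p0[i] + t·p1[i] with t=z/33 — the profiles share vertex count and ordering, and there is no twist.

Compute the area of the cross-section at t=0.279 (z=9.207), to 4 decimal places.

Area at t=0.279: 26.4991

Cross-section at t=0.279: each vertex is (1-t)·p0[i] + t·p1[i].
  v1: (1-0.279)·(1.69,1.39) + 0.279·(0.8,1.12) = (1.4417,1.3147)
  v2: (1-0.279)·(0.14,3.12) + 0.279·(-1.35,3.46) = (-0.2757,3.2149)
  v3: (1-0.279)·(-1.28,1.92) + 0.279·(-3.8,2.57) = (-1.9831,2.1014)
  v4: (1-0.279)·(-2.27,0.93) + 0.279·(-5.89,0.98) = (-3.2800,0.9439)
  v5: (1-0.279)·(-1.9,-0.68) + 0.279·(-5.76,-2.3) = (-2.9769,-1.1320)
  v6: (1-0.279)·(-1.36,-1.75) + 0.279·(-4.96,-5.22) = (-2.3644,-2.7181)
  v7: (1-0.279)·(1.05,-2.36) + 0.279·(0.19,-4.68) = (0.8101,-3.0073)
  v8: (1-0.279)·(3.7,-2.11) + 0.279·(2.41,-3.05) = (3.3401,-2.3723)
Shoelace sum Σ(x_i·y_{i+1} − x_{i+1}·y_i):
  i=1: 1.4417·3.2149 − -0.2757·1.3147 = +4.9973 (running +4.9973)
  i=2: -0.2757·2.1014 − -1.9831·3.2149 = +5.7960 (running +10.7933)
  i=3: -1.9831·0.9439 − -3.2800·2.1014 = +5.0205 (running +15.8137)
  i=4: -3.2800·-1.1320 − -2.9769·0.9439 = +6.5230 (running +22.3367)
  i=5: -2.9769·-2.7181 − -2.3644·-1.1320 = +5.4153 (running +27.7519)
  i=6: -2.3644·-3.0073 − 0.8101·-2.7181 = +9.3123 (running +37.0642)
  i=7: 0.8101·-2.3723 − 3.3401·-3.0073 = +8.1229 (running +45.1871)
  i=8: 3.3401·1.3147 − 1.4417·-2.3723 = +7.8112 (running +52.9983)
Area = |Σ|/2 = |52.9983|/2 = 26.4991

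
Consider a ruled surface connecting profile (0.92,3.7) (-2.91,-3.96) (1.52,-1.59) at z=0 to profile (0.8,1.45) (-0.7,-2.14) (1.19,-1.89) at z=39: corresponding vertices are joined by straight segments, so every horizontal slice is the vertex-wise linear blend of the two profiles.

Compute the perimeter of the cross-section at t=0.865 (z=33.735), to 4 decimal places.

Cross-section at t=0.865: each vertex is (1-t)·p0[i] + t·p1[i].
  v1: (1-0.865)·(0.92,3.7) + 0.865·(0.8,1.45) = (0.8162,1.7537)
  v2: (1-0.865)·(-2.91,-3.96) + 0.865·(-0.7,-2.14) = (-0.9983,-2.3857)
  v3: (1-0.865)·(1.52,-1.59) + 0.865·(1.19,-1.89) = (1.2346,-1.8495)
Perimeter = Σ |v_{i+1} − v_i|:
  edge 1→2: √(-1.8146² + -4.1395²) = 4.5197 (running 4.5197)
  edge 2→3: √(2.2329² + 0.5362²) = 2.2964 (running 6.8161)
  edge 3→1: √(-0.4183² + 3.6033²) = 3.6275 (running 10.4435)
Perimeter = 10.4435

Perimeter at t=0.865: 10.4435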